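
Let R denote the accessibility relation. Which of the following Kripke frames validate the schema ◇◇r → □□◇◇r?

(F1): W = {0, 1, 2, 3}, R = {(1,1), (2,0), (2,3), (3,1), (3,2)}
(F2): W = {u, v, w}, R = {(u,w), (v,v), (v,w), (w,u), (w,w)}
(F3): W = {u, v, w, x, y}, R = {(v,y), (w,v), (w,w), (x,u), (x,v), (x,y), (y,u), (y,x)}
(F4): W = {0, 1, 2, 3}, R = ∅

(F4)

Frame correspondent (Sahlqvist): ∀x ∀y ∀z ((xR²y ∧ xR²z) → ∃w (y = w ∧ zR²w)) — i.e. a generalized confluence (Geach) condition.
(F1): fails — 2R²2, 2R²1 but no w with 2=w and 1R²w.
(F2): fails — vR²v, vR²u but no t with v=t and uR²t.
(F3): fails — vR²u, vR²u but no t with u=t and uR²t.
(F4): satisfies the condition.
Valid on: (F4).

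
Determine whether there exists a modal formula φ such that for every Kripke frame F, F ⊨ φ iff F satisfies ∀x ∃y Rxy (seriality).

The condition is seriality. A defining modal formula is □r → ◇r.

Yes, by □r → ◇r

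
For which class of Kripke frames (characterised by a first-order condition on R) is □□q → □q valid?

This is the C4 axiom.
It corresponds to density: ∀x ∀y (Rxy → ∃z (Rxz ∧ Rzy)).

density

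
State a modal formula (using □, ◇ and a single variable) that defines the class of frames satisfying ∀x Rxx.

□ψ → ψ

This is reflexivity; the standard corresponding axiom is T: □ψ → ψ.
Suppose □ψ→ψ is valid. At any x set V(ψ)={w : Rxw}. Then □ψ holds at x, so ψ holds at x, i.e. Rxx.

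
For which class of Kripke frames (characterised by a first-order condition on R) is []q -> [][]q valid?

transitivity: forall x forall y forall z (Rxy & Ryz -> Rxz)

This is the 4 axiom.
It corresponds to transitivity: forall x forall y forall z (Rxy & Ryz -> Rxz).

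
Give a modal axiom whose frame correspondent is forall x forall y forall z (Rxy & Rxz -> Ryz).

◇s → □◇s

The condition is the Euclidean property. The 5 schema ◇s → □◇s defines it.
Suppose ◇s→□◇s is valid. Take Rxy, Rxz and set V(s)={y}. Then ◇s at x, so □◇s at x, so ◇s at z, so some w with Rzw has s; w=y, i.e. Rzy. By symmetry of the argument, Ryz.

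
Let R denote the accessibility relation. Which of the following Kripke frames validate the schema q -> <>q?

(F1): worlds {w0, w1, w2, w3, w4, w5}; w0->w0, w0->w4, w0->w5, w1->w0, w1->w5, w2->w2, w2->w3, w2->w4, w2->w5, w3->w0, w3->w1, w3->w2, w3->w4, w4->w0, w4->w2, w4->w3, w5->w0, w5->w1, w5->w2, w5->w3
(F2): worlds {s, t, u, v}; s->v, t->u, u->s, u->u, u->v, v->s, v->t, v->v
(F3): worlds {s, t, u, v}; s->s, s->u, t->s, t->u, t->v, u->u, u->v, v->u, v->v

Frame correspondent (Sahlqvist): forall x exists w (x = w & xRw) — i.e. a generalized confluence (Geach) condition.
(F1): fails — at w1 but no w with w1=w and w1Rw.
(F2): fails — at s but no w with s=w and sRw.
(F3): fails — at t but no w with t=w and tRw.

none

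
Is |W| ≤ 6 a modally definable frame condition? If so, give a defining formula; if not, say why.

If a class were modally definable it would be closed under disjoint unions (Goldblatt–Thomason).
Any modal formula valid on each of 7 disjoint one-world frames is valid on their disjoint union (validity is preserved under disjoint unions). Each one-world frame has |W|=1≤6, but the union has |W|=7.
So no modal formula (or set of formulas) defines exactly the |W|≤6 frames.

No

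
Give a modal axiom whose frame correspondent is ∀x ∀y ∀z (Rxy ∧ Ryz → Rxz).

□r → □□r

A defining formula is □r → □□r (the 4 axiom).
Suppose □r→□□r is valid. Take Rxy, Ryz and set V(r)={w : Rxw}. Then □r at x, so □□r at x, so □r at y, so r at z, i.e. Rxz.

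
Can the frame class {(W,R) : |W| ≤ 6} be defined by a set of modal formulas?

No — not modally definable

Any modally definable frame class is closed under disjoint unions.
Any modal formula valid on each of 7 disjoint one-world frames is valid on their disjoint union (validity is preserved under disjoint unions). Each one-world frame has |W|=1≤6, but the union has |W|=7.
So no modal formula (or set of formulas) defines exactly the |W|≤6 frames.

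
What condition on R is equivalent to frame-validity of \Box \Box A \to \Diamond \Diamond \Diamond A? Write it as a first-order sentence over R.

This is a Sahlqvist (Geach-type) schema ◇^0□^2A → □^0◇^3A.
Minimal-valuation argument: fix x; take any y with xR^0y and any z with xR^0z. Set V(A) to the set of worlds R-reachable from y in exactly 2 steps. Then □^2A holds at y, so the antecedent holds at x; validity forces ◇^3A at z, giving a w with zR^3w and yR^2w.
First-order correspondent: \forall x \exists w (x R^2 w \wedge x R^3 w).

\forall x \exists w (x R^2 w \wedge x R^3 w)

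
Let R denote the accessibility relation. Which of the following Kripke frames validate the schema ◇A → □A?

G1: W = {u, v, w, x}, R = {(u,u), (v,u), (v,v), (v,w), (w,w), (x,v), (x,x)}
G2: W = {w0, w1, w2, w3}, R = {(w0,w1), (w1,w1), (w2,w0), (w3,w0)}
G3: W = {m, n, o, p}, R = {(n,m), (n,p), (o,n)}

Frame correspondent (Sahlqvist): ∀x ∀y ∀z (Rxy ∧ Rxz → y = z) — i.e. partial functionality.
G1: fails — v sees both u and v.
G2: ✓.
G3: fails — n sees both m and p.
Valid on: G2.

G2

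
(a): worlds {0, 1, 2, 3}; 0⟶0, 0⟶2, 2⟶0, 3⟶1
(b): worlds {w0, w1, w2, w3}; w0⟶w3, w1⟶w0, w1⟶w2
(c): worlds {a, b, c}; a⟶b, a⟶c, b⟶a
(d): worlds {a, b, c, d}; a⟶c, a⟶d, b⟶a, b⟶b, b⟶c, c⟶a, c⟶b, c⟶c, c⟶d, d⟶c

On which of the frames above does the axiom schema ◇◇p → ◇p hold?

none

The schema corresponds to transitivity: ∀x ∀y ∀z (Rxy ∧ Ryz → Rxz).
(a): fails — R20 and R02 but not R22.
(b): fails — Rw1w0 and Rw0w3 but not Rw1w3.
(c): fails — Rab and Rba but not Raa.
(d): fails — Rbc and Rcd but not Rbd.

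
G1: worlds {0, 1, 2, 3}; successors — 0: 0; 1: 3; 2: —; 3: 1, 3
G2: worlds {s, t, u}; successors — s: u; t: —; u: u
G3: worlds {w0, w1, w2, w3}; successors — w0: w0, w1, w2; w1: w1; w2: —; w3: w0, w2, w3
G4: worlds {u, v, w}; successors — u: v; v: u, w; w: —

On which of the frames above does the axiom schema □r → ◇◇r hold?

none

Frame correspondent (Sahlqvist): ∀x ∃w (xRw ∧ xR²w) — i.e. a generalized confluence (Geach) condition.
G1: fails — at 2 but no w with 2Rw and 2R²w.
G2: fails — at t but no w with tRw and tR²w.
G3: fails — at w2 but no w with w2Rw and w2R²w.
G4: fails — at u but no t with uRt and uR²t.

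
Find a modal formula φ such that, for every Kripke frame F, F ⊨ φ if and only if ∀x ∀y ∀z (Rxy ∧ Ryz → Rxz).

A defining formula is □s → □□s (the 4 axiom).
Suppose □s→□□s is valid. Take Rxy, Ryz and set V(s)={w : Rxw}. Then □s at x, so □□s at x, so □s at y, so s at z, i.e. Rxz.

□s → □□s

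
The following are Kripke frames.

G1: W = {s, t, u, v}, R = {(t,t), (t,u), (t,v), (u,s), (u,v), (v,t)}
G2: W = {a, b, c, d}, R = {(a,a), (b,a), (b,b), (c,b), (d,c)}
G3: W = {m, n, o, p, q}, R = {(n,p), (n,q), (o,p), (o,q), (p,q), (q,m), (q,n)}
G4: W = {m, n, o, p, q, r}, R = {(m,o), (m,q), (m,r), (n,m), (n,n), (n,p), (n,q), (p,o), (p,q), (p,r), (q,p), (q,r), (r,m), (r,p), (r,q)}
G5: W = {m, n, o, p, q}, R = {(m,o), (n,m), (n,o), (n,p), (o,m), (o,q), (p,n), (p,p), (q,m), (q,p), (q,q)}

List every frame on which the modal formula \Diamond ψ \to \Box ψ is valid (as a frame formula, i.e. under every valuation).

none

Frame correspondent (Sahlqvist): \forall x \forall y \forall z (Rxy \wedge Rxz \to y = z) — i.e. partial functionality.
G1: fails — t sees both t and u.
G2: fails — b sees both a and b.
G3: fails — n sees both p and q.
G4: fails — m sees both o and q.
G5: fails — n sees both m and o.
Valid on no frame.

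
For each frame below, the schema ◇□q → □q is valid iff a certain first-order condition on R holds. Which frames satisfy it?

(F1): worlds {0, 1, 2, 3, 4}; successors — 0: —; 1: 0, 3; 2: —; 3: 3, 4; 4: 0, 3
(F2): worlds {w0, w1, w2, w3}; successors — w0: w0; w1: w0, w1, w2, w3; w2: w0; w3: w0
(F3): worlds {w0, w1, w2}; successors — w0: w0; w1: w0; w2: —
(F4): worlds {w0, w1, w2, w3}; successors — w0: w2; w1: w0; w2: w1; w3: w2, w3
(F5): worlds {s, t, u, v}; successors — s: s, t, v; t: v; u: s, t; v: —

(F3)

Frame correspondent (Sahlqvist): ∀x ∀y ∀z (Rxy ∧ Rxz → Ryz) — i.e. the Euclidean property.
(F1): fails — R10 and R10 but not R00.
(F2): fails — Rw1w2 and Rw1w2 but not Rw2w2.
(F3): satisfies the condition.
(F4): fails — Rw0w2 and Rw0w2 but not Rw2w2.
(F5): fails — Rsv and Rsv but not Rvv.
Valid on: (F3).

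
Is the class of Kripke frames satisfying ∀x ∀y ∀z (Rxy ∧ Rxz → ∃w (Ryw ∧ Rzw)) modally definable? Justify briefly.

Definable; ◇□p → □◇p defines it

Yes: it is convergence, defined by the .2 schema ◇□p → □◇p.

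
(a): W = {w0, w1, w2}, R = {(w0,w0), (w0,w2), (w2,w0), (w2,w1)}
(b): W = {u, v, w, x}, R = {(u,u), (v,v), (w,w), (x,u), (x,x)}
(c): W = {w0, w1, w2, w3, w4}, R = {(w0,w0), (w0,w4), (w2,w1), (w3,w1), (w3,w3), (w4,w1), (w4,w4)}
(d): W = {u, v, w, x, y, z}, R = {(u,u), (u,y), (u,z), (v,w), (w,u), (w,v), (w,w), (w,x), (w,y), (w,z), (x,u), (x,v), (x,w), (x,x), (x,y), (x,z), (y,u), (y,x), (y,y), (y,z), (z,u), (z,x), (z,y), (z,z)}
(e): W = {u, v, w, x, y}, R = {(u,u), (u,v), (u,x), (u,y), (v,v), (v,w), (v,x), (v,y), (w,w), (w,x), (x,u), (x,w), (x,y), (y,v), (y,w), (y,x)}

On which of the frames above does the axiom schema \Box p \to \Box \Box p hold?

(b)

Frame correspondent (Sahlqvist): \forall x \forall y \forall z (Rxy \wedge Ryz \to Rxz) — i.e. transitivity.
(a): fails — Rw0w2 and Rw2w1 but not Rw0w1.
(b): satisfies the condition.
(c): fails — Rw0w4 and Rw4w1 but not Rw0w1.
(d): fails — Ryx and Rxv but not Ryv.
(e): fails — Ruv and Rvw but not Ruw.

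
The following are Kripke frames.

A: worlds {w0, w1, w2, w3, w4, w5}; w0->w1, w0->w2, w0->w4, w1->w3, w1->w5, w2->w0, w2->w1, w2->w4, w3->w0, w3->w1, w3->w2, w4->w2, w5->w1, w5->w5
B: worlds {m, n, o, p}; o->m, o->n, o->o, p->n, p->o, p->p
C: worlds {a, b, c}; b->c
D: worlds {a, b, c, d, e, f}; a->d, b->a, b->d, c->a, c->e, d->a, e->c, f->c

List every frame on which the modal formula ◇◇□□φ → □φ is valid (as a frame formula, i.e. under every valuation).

C

This is the axiom for a generalized confluence (Geach) condition; its first-order frame correspondent is ∀x ∀y ∀z ((xR²y ∧ xRz) → ∃w (yR²w ∧ z = w)).
A: fails — w0R²w1, w0Rw4 but no w with w1R²w and w4=w.
B: fails — oR²m, oRm but no w with mR²w and m=w.
C: ✓.
D: fails — aR²a, aRd but no w with aR²w and d=w.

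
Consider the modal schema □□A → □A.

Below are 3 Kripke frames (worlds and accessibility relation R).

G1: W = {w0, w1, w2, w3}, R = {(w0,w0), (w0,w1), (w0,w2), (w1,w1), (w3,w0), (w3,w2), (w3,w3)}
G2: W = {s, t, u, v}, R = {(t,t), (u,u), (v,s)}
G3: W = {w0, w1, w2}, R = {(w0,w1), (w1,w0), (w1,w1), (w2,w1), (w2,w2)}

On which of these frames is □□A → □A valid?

G1, G3

Frame correspondent (Sahlqvist): ∀x ∀y (Rxy → ∃z (Rxz ∧ Rzy)) — i.e. density.
G1: satisfies the condition.
G2: fails — Rvs but no z with Rvz and Rzs.
G3: satisfies the condition.
Valid on: G1, G3.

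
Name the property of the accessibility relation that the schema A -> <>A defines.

Replacing A by ¬A and contraposing gives the equivalent schema □A → A.
Suppose □A→A is valid. At any x set V(A)={w : Rxw}. Then □A holds at x, so A holds at x, i.e. Rxx.
Conversely, on a frame with reflexivity the schema holds at every world under every valuation.
Frame condition: forall x Rxx.

reflexivity: forall x Rxx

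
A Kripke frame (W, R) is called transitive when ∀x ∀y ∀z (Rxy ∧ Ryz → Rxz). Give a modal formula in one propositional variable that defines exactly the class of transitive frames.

A defining formula is □r → □□r (the 4 axiom).
Suppose □r→□□r is valid. Take Rxy, Ryz and set V(r)={w : Rxw}. Then □r at x, so □□r at x, so □r at y, so r at z, i.e. Rxz.

□r → □□r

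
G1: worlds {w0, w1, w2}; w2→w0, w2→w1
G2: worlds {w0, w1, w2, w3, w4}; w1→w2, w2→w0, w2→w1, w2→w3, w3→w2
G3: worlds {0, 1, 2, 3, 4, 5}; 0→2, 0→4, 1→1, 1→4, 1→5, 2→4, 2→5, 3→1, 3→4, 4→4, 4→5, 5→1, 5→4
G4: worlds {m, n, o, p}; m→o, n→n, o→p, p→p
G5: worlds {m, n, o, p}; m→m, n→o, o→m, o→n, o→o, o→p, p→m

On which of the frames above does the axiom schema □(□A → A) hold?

The schema corresponds to shift-reflexivity: ∀x ∀y (Rxy → Ryy).
G1: fails — Rw2w0 but not Rw0w0.
G2: fails — Rw1w2 but not Rw2w2.
G3: fails — R02 but not R22.
G4: fails — Rmo but not Roo.
G5: fails — Ron but not Rnn.
Valid on no frame.

none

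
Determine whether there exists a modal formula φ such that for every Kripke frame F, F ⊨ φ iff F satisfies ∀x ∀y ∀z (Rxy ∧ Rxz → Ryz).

Definable; ◇q → □◇q defines it

Yes: it is the Euclidean property, defined by the 5 schema ◇q → □◇q.
Suppose ◇q→□◇q is valid. Take Rxy, Rxz and set V(q)={y}. Then ◇q at x, so □◇q at x, so ◇q at z, so some w with Rzw has q; w=y, i.e. Rzy. By symmetry of the argument, Ryz.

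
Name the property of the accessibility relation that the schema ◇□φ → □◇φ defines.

convergence: ∀x ∀y ∀z (Rxy ∧ Rxz → ∃w (Ryw ∧ Rzw))

Suppose ◇□φ→□◇φ is valid. Take Rxy, Rxz and set V(φ)={w : Ryw}. Then □φ at y so ◇□φ at x, so □◇φ at x, so ◇φ at z, giving w with Rzw and Ryw.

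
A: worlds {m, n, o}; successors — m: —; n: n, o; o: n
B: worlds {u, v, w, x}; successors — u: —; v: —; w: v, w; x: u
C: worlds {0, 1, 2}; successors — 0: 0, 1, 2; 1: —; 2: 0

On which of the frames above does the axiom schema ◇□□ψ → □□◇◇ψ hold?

A

Frame correspondent (Sahlqvist): ∀x ∀y ∀z ((xRy ∧ xR²z) → ∃w (yR²w ∧ zR²w)) — i.e. a generalized confluence (Geach) condition.
A: ✓.
B: fails — wRv, wR²v but no t with vR²t and vR²t.
C: fails — 0R0, 0R²1 but no w with 0R²w and 1R²w.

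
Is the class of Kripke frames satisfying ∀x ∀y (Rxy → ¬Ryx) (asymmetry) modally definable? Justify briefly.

No — not modally definable

Modal frame validity is preserved under surjective bounded morphisms.
The 5-cycle (worlds w0,w1,w2,w3,w4 with w0→w1→w2→w3→w4→w0) is asymmetric. Mapping every world to a single reflexive point • is a surjective bounded morphism, and the reflexive point is not asymmetric (R•• but asymmetry requires ¬R••).
So no modal formula (or set of formulas) defines exactly the asymmetric frames.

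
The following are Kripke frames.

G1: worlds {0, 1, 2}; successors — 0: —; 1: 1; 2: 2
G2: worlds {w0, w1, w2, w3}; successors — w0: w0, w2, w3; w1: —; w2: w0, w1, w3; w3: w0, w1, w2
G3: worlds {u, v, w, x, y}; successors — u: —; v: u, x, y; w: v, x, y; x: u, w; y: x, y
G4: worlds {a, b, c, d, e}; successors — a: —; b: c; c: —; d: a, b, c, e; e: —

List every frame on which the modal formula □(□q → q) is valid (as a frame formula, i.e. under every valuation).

G1

This is the axiom for shift-reflexivity; its first-order frame correspondent is ∀x ∀y (Rxy → Ryy).
G1: holds.
G2: fails — Rw3w1 but not Rw1w1.
G3: fails — Rxw but not Rww.
G4: fails — Rbc but not Rcc.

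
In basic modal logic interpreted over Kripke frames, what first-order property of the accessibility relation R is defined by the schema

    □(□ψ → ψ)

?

Suppose □(□ψ→ψ) is valid. Take Rxy and set V(ψ)={w : Ryw}. Then at y, □ψ holds; since □(□ψ→ψ) at x, □ψ→ψ at y, so ψ at y, i.e. Ryy.

Shift-reflexivity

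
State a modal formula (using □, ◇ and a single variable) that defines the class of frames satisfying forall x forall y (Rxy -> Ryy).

The condition is shift-reflexivity. The T□ schema □(□ψ → ψ) defines it.

□(□ψ → ψ)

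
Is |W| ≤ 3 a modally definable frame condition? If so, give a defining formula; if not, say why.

Modal frame validity is preserved under disjoint unions.
Any modal formula valid on each of 4 disjoint one-world frames is valid on their disjoint union (validity is preserved under disjoint unions). Each one-world frame has |W|=1≤3, but the union has |W|=4.
So the class is not modally definable.

Not modally definable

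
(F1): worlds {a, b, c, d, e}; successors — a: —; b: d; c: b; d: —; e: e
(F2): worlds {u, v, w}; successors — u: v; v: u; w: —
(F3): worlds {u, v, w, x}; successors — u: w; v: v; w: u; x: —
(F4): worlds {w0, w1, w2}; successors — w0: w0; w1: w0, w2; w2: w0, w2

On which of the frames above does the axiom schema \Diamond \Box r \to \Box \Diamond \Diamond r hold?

This is the axiom for a generalized confluence (Geach) condition; its first-order frame correspondent is \forall x \forall y \forall z ((xRy \wedge xRz) \to \exists w (yRw \wedge z R^2 w)).
(F1): fails — bRd, bRd but no w with dRw and dR²w.
(F2): fails — uRv, uRv but no t with vRt and vR²t.
(F3): fails — uRw, uRw but no t with wRt and wR²t.
(F4): ✓.
Valid on: (F4).

(F4)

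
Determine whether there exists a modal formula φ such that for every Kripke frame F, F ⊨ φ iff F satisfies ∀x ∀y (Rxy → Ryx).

Yes — defined by r → □◇r

This is a Sahlqvist condition; the B axiom r → □◇r defines it.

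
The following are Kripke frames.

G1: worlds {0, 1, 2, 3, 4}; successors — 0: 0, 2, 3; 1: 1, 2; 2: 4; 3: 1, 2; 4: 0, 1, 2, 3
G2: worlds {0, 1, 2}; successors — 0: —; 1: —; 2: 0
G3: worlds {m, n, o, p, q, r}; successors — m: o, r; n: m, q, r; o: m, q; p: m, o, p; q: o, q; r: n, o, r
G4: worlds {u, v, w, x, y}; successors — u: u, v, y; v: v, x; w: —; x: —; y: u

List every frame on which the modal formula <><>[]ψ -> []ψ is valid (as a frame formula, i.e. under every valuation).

G2

The schema corresponds to a generalized confluence (Geach) condition: forall x forall y forall z ((x R^2 y & xRz) -> exists w (yRw & z = w)).
G1: fails — 0R²1, 0R0 but no w with 1Rw and 0=w.
G2: satisfies the condition.
G3: fails — mR²n, mRo but no w with nRw and o=w.
G4: fails — uR²v, uRu but no t with vRt and u=t.
Valid on: G2.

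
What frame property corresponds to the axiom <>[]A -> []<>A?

Suppose ◇□A→□◇A is valid. Take Rxy, Rxz and set V(A)={w : Ryw}. Then □A at y so ◇□A at x, so □◇A at x, so ◇A at z, giving w with Rzw and Ryw.
The converse is a direct semantic check.
Frame condition: forall x forall y forall z (Rxy & Rxz -> exists w (Ryw & Rzw)).

convergence: forall x forall y forall z (Rxy & Rxz -> exists w (Ryw & Rzw))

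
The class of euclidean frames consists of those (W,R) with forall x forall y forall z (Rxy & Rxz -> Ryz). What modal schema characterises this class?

◇r → □◇r

The condition is the Euclidean property. The 5 schema ◇r → □◇r defines it.
Suppose ◇r→□◇r is valid. Take Rxy, Rxz and set V(r)={y}. Then ◇r at x, so □◇r at x, so ◇r at z, so some w with Rzw has r; w=y, i.e. Rzy. By symmetry of the argument, Ryz.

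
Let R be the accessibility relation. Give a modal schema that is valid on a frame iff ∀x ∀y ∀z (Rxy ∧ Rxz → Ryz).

◇s → □◇s

A defining formula is ◇s → □◇s (the 5 axiom).
Suppose ◇s→□◇s is valid. Take Rxy, Rxz and set V(s)={y}. Then ◇s at x, so □◇s at x, so ◇s at z, so some w with Rzw has s; w=y, i.e. Rzy. By symmetry of the argument, Ryz.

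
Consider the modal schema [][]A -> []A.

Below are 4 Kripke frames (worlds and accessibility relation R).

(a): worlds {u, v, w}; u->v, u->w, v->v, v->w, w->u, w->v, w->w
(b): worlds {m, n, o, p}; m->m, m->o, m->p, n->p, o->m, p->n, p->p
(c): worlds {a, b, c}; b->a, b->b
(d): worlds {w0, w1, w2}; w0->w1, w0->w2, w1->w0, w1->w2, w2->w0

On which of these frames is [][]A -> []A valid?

(a), (b), (c)

Frame correspondent (Sahlqvist): forall x forall y (Rxy -> exists z (Rxz & Rzy)) — i.e. density.
(a): condition met.
(b): condition met.
(c): condition met.
(d): fails — Rw0w1 but no z with Rw0z and Rzw1.
Valid on: (a), (b), (c).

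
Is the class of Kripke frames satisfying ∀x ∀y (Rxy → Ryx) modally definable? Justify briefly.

The condition is symmetry. A defining modal formula is p → □◇p.
Suppose p→□◇p is valid. Take Rxy and set V(p)={x}. Then p at x, so □◇p at x, so ◇p at y, so some z with Ryz has p; z=x, i.e. Ryx.

Yes — defined by p → □◇p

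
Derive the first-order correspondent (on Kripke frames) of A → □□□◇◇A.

This is a Sahlqvist (Geach-type) schema ◇^0□^0A → □^3◇^2A.
Minimal-valuation argument: fix x; take any y with xR^0y and any z with xR^3z. Set V(A) to the set of worlds R-reachable from y in exactly 0 steps. Then □^0A holds at y, so the antecedent holds at x; validity forces ◇^2A at z, giving a w with zR^2w and yR^0w.
First-order correspondent: ∀x ∀z (xR³z → ∃w (x = w ∧ zR²w)).

∀x ∀z (xR³z → ∃w (x = w ∧ zR²w))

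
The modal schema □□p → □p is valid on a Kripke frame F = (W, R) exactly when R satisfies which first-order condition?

Density

Suppose □□p→□p is valid. Take Rxy and set V(p)={w : xR²w}. Then □□p at x, so □p at x, so p at y, i.e. ∃z(Rxz∧Rzy).
The converse is a direct semantic check.
So the correspondent is density.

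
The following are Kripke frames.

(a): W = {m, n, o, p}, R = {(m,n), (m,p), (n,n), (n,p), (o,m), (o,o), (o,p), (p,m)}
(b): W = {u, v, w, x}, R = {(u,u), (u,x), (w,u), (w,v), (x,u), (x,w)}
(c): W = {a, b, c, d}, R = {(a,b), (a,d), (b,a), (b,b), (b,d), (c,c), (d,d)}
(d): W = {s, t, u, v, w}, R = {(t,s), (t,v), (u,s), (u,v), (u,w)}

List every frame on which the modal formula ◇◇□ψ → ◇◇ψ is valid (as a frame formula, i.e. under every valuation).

(c), (d)

The schema corresponds to a generalized confluence (Geach) condition: ∀x ∀y (xR²y → ∃w (yRw ∧ xR²w)).
(a): fails — pR²p but no w with pRw and pR²w.
(b): fails — xR²v but no t with vRt and xR²t.
(c): satisfies the condition.
(d): satisfies the condition.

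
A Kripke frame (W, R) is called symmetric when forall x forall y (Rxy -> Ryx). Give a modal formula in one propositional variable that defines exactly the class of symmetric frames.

p → □◇p

The condition is symmetry. The B schema p → □◇p defines it.
Suppose p→□◇p is valid. Take Rxy and set V(p)={x}. Then p at x, so □◇p at x, so ◇p at y, so some z with Ryz has p; z=x, i.e. Ryx.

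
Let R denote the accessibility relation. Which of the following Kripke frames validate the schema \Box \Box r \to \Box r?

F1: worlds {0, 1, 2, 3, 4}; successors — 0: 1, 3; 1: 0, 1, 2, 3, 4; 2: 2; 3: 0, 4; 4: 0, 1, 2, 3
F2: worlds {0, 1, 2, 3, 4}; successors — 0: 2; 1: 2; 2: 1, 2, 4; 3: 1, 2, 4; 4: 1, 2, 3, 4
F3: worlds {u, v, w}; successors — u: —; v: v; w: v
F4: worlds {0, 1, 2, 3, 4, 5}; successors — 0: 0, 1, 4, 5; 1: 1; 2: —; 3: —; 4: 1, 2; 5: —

This is the axiom for density; its first-order frame correspondent is \forall x \forall y (Rxy \to \exists z (Rxz \wedge Rzy)).
F1: fails — R34 but no z with R3z and Rz4.
F2: condition met.
F3: condition met.
F4: fails — R42 but no z with R4z and Rz2.
Valid on: F2, F3.

F2, F3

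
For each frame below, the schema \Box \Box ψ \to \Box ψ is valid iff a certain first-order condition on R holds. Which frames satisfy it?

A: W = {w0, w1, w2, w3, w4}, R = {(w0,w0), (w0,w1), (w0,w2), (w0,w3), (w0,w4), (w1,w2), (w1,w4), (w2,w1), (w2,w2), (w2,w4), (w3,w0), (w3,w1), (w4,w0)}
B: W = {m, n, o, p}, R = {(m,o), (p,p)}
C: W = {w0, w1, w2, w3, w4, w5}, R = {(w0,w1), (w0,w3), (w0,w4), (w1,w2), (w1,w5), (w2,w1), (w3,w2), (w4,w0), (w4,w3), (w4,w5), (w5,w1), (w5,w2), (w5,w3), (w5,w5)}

A

Frame correspondent (Sahlqvist): \forall x \forall y (Rxy \to \exists z (Rxz \wedge Rzy)) — i.e. density.
A: satisfies the condition.
B: fails — Rmo but no z with Rmz and Rzo.
C: fails — Rw0w4 but no z with Rw0z and Rzw4.
Valid on: A.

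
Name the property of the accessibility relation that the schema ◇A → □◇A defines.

Suppose ◇A→□◇A is valid. Take Rxy, Rxz and set V(A)={y}. Then ◇A at x, so □◇A at x, so ◇A at z, so some w with Rzw has A; w=y, i.e. Rzy. By symmetry of the argument, Ryz.

the Euclidean property: ∀x ∀y ∀z (Rxy ∧ Rxz → Ryz)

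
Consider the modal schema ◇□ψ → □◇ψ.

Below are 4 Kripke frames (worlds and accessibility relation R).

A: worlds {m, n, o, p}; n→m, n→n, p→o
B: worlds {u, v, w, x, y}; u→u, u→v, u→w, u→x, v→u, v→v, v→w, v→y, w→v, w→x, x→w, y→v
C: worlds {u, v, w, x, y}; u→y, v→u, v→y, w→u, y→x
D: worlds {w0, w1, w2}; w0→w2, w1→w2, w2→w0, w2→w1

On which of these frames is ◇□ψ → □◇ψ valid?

Frame correspondent (Sahlqvist): ∀x ∀y ∀z (Rxy ∧ Rxz → ∃w (Ryw ∧ Rzw)) — i.e. convergence.
A: fails — Rnn and Rnm but n and m have no common successor.
B: fails — Ruw and Rux but w and x have no common successor.
C: fails — Rvu and Rvy but u and y have no common successor.
D: satisfies the condition.
Valid on: D.

D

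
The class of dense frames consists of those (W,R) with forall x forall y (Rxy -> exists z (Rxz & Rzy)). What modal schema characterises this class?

□□p → □p

A defining formula is □□p → □p (the C4 axiom).
Suppose □□p→□p is valid. Take Rxy and set V(p)={w : xR²w}. Then □□p at x, so □p at x, so p at y, i.e. ∃z(Rxz∧Rzy).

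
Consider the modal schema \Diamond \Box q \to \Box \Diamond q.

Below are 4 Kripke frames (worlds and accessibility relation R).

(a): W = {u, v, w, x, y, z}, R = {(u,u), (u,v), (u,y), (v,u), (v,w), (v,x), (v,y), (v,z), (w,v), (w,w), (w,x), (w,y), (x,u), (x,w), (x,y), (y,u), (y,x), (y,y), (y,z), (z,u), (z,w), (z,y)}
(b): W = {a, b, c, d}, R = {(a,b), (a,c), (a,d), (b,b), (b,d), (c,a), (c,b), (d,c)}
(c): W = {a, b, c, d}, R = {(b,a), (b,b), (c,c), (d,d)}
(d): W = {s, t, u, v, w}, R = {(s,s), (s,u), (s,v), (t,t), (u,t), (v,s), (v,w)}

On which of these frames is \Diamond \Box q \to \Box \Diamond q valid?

Frame correspondent (Sahlqvist): \forall x \forall y \forall z (Rxy \wedge Rxz \to \exists w (Ryw \wedge Rzw)) — i.e. convergence.
(a): ✓.
(b): fails — Rab and Rad but b and d have no common successor.
(c): fails — Rba and Rba but a and a have no common successor.
(d): fails — Rsv and Rsu but v and u have no common successor.

(a)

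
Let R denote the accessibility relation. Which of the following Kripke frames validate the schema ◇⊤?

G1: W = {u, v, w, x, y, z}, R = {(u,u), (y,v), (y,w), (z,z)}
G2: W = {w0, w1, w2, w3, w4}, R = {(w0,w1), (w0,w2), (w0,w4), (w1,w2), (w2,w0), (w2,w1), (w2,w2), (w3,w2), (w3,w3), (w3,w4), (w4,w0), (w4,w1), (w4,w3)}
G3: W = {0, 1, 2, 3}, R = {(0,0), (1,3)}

Frame correspondent (Sahlqvist): ∀x ∃y Rxy — i.e. seriality.
G1: fails — world v has no successor.
G2: condition met.
G3: fails — world 2 has no successor.
Valid on: G2.

G2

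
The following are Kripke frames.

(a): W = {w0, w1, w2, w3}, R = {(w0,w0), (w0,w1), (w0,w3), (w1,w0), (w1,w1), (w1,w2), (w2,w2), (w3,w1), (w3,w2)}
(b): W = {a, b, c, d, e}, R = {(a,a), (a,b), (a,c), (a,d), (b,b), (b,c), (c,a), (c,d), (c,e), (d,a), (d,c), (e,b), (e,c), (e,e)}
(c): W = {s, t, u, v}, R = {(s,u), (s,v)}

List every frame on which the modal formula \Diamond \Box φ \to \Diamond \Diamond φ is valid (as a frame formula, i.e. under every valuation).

(a), (b)

The schema corresponds to a generalized confluence (Geach) condition: \forall x \forall y (xRy \to \exists w (yRw \wedge x R^2 w)).
(a): holds.
(b): holds.
(c): fails — sRu but no w with uRw and sR²w.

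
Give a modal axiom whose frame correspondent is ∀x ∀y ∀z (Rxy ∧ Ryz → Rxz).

□r → □□r

A defining formula is □r → □□r (the 4 axiom).
Suppose □r→□□r is valid. Take Rxy, Ryz and set V(r)={w : Rxw}. Then □r at x, so □□r at x, so □r at y, so r at z, i.e. Rxz.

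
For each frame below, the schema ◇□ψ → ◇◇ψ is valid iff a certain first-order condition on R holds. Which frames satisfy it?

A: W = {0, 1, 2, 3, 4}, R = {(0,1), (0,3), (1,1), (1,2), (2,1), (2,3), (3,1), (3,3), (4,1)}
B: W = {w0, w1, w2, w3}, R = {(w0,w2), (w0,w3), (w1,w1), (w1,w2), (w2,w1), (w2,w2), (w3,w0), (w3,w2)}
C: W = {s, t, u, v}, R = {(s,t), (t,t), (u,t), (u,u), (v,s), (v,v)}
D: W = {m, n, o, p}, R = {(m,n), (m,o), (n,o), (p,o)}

This is the axiom for a generalized confluence (Geach) condition; its first-order frame correspondent is ∀x ∀y (xRy → ∃w (yRw ∧ xR²w)).
A: satisfies the condition.
B: satisfies the condition.
C: satisfies the condition.
D: fails — mRo but no w with oRw and mR²w.
Valid on: A, B, C.

A, B, C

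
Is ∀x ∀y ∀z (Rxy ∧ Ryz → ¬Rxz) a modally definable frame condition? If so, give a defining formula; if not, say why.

Any modally definable frame class is closed under surjective bounded morphisms.
The 3-cycle (worlds s,t,u with s→t→u→s) is intransitive. Mapping every world to a single reflexive point • is a surjective bounded morphism; the reflexive point is not intransitive (R••∧R•• but R••).
So the class is not modally definable.

Not definable by any modal formula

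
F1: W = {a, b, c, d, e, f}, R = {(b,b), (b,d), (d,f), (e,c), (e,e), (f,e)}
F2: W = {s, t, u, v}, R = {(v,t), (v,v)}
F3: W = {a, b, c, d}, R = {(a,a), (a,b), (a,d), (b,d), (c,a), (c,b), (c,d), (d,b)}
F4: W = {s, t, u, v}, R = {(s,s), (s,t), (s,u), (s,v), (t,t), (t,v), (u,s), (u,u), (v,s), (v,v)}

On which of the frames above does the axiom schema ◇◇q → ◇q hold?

Frame correspondent (Sahlqvist): ∀x ∀y ∀z (Rxy ∧ Ryz → Rxz) — i.e. transitivity.
F1: fails — Rdf and Rfe but not Rde.
F2: holds.
F3: fails — Rdb and Rbd but not Rdd.
F4: fails — Rtv and Rvs but not Rts.
Valid on: F2.

F2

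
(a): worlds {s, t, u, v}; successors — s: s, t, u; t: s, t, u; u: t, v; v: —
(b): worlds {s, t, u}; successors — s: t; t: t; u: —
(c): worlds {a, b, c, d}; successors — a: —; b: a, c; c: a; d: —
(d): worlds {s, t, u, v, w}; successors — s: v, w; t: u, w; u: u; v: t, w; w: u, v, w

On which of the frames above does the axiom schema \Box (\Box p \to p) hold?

(b)

The schema corresponds to shift-reflexivity: \forall x \forall y (Rxy \to Ryy).
(a): fails — Ruv but not Rvv.
(b): ✓.
(c): fails — Rca but not Raa.
(d): fails — Rvt but not Rtt.
Valid on: (b).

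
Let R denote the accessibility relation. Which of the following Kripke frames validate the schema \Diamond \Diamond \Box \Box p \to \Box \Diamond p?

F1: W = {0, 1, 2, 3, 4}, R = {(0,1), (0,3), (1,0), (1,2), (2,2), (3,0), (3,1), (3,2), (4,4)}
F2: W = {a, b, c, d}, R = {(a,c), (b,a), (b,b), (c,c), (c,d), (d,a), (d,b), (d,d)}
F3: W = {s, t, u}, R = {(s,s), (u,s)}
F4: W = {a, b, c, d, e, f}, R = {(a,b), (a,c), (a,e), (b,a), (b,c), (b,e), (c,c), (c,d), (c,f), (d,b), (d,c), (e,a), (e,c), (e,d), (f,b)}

F3

Frame correspondent (Sahlqvist): \forall x \forall y \forall z ((x R^2 y \wedge xRz) \to \exists w (y R^2 w \wedge zRw)) — i.e. a generalized confluence (Geach) condition.
F1: fails — 1R²2, 1R0 but no w with 2R²w and 0Rw.
F2: fails — bR²a, bRb but no w with aR²w and bRw.
F3: ✓.
F4: fails — cR²d, cRf but no w with dR²w and fRw.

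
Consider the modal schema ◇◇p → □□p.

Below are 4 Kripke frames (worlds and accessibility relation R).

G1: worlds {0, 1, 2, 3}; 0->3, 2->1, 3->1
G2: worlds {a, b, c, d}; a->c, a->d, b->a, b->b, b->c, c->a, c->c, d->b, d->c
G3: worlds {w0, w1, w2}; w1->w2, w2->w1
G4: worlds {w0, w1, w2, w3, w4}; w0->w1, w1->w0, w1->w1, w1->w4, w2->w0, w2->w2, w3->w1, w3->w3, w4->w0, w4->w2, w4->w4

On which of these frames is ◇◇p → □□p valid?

This is the axiom for a generalized confluence (Geach) condition; its first-order frame correspondent is ∀x ∀y ∀z ((xR²y ∧ xR²z) → ∃w (y = w ∧ z = w)).
G1: holds.
G2: fails — aR²a, aR²b but a ≠ b.
G3: holds.
G4: fails — w0R²w0, w0R²w1 but w0 ≠ w1.

G1, G3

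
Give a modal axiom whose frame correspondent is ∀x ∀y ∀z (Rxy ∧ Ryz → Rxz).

A defining formula is □q → □□q (the 4 axiom).
Suppose □q→□□q is valid. Take Rxy, Ryz and set V(q)={w : Rxw}. Then □q at x, so □□q at x, so □q at y, so q at z, i.e. Rxz.

□q → □□q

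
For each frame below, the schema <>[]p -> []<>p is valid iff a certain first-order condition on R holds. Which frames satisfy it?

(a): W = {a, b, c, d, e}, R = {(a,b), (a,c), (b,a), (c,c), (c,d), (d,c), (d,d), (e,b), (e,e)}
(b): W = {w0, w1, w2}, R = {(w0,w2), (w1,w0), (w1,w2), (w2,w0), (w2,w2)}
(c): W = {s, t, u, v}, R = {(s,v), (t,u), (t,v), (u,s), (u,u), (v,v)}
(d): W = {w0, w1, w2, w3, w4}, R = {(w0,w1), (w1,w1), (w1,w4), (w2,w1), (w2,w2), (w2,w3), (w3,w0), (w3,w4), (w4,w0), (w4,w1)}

Frame correspondent (Sahlqvist): forall x forall y forall z (Rxy & Rxz -> exists w (Ryw & Rzw)) — i.e. convergence.
(a): fails — Rab and Rac but b and c have no common successor.
(b): condition met.
(c): fails — Rtv and Rtu but v and u have no common successor.
(d): fails — Rw2w2 and Rw2w3 but w2 and w3 have no common successor.
Valid on: (b).

(b)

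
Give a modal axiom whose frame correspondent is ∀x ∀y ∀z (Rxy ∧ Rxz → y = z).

This is partial functionality; the standard corresponding axiom is CD: ◇r → □r.
Suppose ◇r→□r is valid. Take Rxy, Rxz and set V(r)={y}. Then ◇r at x, so □r at x, so r at z, i.e. z=y.

◇r → □r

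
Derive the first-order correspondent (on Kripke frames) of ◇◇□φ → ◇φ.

∀x ∀y (xR²y → ∃w (yRw ∧ xRw))

This is a Sahlqvist (Geach-type) schema ◇^2□^1φ → □^0◇^1φ.
Minimal-valuation argument: fix x; take any y with xR^2y and any z with xR^0z. Set V(φ) to the set of worlds R-reachable from y in exactly 1 step. Then □^1φ holds at y, so the antecedent holds at x; validity forces ◇^1φ at z, giving a w with zR^1w and yR^1w.
First-order correspondent: ∀x ∀y (xR²y → ∃w (yRw ∧ xRw)).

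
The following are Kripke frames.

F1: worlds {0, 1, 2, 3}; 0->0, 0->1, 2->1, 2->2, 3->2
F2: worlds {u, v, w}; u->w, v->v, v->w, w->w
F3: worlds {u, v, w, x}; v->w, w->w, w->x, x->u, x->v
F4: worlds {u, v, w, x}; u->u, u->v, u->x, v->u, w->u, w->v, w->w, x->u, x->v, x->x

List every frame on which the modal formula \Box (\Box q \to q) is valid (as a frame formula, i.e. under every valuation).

F2

The schema corresponds to shift-reflexivity: \forall x \forall y (Rxy \to Ryy).
F1: fails — R01 but not R11.
F2: satisfies the condition.
F3: fails — Rwx but not Rxx.
F4: fails — Ruv but not Rvv.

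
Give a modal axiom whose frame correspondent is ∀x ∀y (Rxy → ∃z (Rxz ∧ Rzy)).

The condition is density. The C4 schema □□s → □s defines it.
Suppose □□s→□s is valid. Take Rxy and set V(s)={w : xR²w}. Then □□s at x, so □s at x, so s at y, i.e. ∃z(Rxz∧Rzy).

□□s → □s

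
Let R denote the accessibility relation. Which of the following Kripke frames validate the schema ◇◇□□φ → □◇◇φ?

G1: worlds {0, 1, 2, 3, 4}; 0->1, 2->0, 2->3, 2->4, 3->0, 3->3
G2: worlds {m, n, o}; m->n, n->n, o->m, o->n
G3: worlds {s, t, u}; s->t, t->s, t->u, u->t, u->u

The schema corresponds to a generalized confluence (Geach) condition: ∀x ∀y ∀z ((xR²y ∧ xRz) → ∃w (yR²w ∧ zR²w)).
G1: fails — 2R²0, 2R0 but no w with 0R²w and 0R²w.
G2: holds.
G3: holds.

G2, G3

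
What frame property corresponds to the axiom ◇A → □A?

partial functionality

Suppose ◇A→□A is valid. Take Rxy, Rxz and set V(A)={y}. Then ◇A at x, so □A at x, so A at z, i.e. z=y.
The converse is a direct semantic check.
So the correspondent is partial functionality.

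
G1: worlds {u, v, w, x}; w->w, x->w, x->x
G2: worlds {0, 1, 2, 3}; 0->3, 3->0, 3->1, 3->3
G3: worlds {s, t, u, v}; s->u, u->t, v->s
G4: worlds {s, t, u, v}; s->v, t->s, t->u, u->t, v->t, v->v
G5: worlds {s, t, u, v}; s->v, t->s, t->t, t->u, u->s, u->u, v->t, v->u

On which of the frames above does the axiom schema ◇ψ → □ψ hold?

G3

The schema corresponds to partial functionality: ∀x ∀y ∀z (Rxy ∧ Rxz → y = z).
G1: fails — x sees both w and x.
G2: fails — 3 sees both 0 and 1.
G3: holds.
G4: fails — t sees both s and u.
G5: fails — t sees both s and t.
Valid on: G3.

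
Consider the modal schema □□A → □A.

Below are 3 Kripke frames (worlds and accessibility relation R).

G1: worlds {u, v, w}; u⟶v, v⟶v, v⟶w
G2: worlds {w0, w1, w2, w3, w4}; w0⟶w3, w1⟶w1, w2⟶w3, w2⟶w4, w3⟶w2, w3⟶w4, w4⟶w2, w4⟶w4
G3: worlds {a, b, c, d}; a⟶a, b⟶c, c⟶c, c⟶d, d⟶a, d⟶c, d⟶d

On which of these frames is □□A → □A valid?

G1, G3

Frame correspondent (Sahlqvist): ∀x ∀y (Rxy → ∃z (Rxz ∧ Rzy)) — i.e. density.
G1: holds.
G2: fails — Rw0w3 but no z with Rw0z and Rzw3.
G3: holds.
Valid on: G1, G3.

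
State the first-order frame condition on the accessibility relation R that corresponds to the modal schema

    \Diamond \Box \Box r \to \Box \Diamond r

\forall x \forall y \forall z ((xRy \wedge xRz) \to \exists w (y R^2 w \wedge zRw))

This is a Sahlqvist (Geach-type) schema ◇^1□^2r → □^1◇^1r.
Minimal-valuation argument: fix x; take any y with xR^1y and any z with xR^1z. Set V(r) to the set of worlds R-reachable from y in exactly 2 steps. Then □^2r holds at y, so the antecedent holds at x; validity forces ◇^1r at z, giving a w with zR^1w and yR^2w.
First-order correspondent: \forall x \forall y \forall z ((xRy \wedge xRz) \to \exists w (y R^2 w \wedge zRw)).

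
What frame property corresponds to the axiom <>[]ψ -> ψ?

Replacing ψ by ¬ψ and contraposing gives the equivalent schema ψ → □◇ψ.
Suppose ψ→□◇ψ is valid. Take Rxy and set V(ψ)={x}. Then ψ at x, so □◇ψ at x, so ◇ψ at y, so some z with Ryz has ψ; z=x, i.e. Ryx.

symmetry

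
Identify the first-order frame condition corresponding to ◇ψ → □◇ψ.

The Euclidean property

Suppose ◇ψ→□◇ψ is valid. Take Rxy, Rxz and set V(ψ)={y}. Then ◇ψ at x, so □◇ψ at x, so ◇ψ at z, so some w with Rzw has ψ; w=y, i.e. Rzy. By symmetry of the argument, Ryz.
The converse is a direct semantic check.
So the correspondent is the Euclidean property.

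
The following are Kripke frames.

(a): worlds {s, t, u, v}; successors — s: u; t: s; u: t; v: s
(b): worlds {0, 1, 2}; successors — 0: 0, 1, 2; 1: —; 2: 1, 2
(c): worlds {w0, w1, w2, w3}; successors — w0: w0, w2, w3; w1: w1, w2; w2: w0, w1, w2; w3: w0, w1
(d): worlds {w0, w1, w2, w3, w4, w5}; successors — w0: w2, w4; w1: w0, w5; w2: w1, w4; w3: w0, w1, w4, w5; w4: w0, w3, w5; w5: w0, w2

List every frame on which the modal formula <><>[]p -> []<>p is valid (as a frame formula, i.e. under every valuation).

(c)

Frame correspondent (Sahlqvist): forall x forall y forall z ((x R^2 y & xRz) -> exists w (yRw & zRw)) — i.e. a generalized confluence (Geach) condition.
(a): fails — sR²t, sRu but no w with tRw and uRw.
(b): fails — 0R²0, 0R1 but no w with 0Rw and 1Rw.
(c): holds.
(d): fails — w0R²w0, w0Rw4 but no w with w0Rw and w4Rw.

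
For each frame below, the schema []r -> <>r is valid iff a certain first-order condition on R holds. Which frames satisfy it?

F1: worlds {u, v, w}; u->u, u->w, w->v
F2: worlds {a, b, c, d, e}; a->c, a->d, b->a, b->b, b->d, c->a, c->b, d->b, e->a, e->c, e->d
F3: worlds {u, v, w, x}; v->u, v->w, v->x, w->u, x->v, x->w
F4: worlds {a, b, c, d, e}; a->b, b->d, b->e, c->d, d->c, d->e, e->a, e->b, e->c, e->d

Frame correspondent (Sahlqvist): forall x exists y Rxy — i.e. seriality.
F1: fails — world v has no successor.
F2: ✓.
F3: fails — world u has no successor.
F4: ✓.
Valid on: F2, F4.

F2, F4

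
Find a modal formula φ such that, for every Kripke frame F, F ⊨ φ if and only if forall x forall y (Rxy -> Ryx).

ψ → □◇ψ

A defining formula is ψ → □◇ψ (the B axiom).
Suppose ψ→□◇ψ is valid. Take Rxy and set V(ψ)={x}. Then ψ at x, so □◇ψ at x, so ◇ψ at y, so some z with Ryz has ψ; z=x, i.e. Ryx.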